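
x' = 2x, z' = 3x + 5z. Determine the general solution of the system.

Coefficient matrix A = [[2, 0], [3, 5]].
Characteristic polynomial det(A - λI) = λ^2 - 7λ + 10 = 0.
Eigenvalues λ = 2, 5.
For λ=2: (A-λI) row 2 is [3, 3], so an eigenvector is (-1, 1).
For λ=5: (A-λI) row 1 is [-3, 0], so an eigenvector is (0, -1).
General solution: c_1e^(2t)(-1,1) + c_2e^(5t)(0,-1).

x(t) = -c_1e^(2t), z(t) = c_1e^(2t) - c_2e^(5t)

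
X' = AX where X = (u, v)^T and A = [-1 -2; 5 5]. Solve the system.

u(t) = -K_1e^(2t)sin(t) - K_1e^(2t)cos(t) - K_2e^(2t)sin(t) + K_2e^(2t)cos(t), v(t) = K_1e^(2t)sin(t) + 2K_1e^(2t)cos(t) + 2K_2e^(2t)sin(t) - K_2e^(2t)cos(t)

Coefficient matrix A = [[-1, -2], [5, 5]].
Characteristic polynomial det(A - λI) = λ^2 - 4λ + 5 = 0.
Eigenvalues λ = 2 ± i (complex conjugate pair).
For λ=2+i: an eigenvector is (-1,2) - i(-1,1) = (-1 + i, 2 - i).
A real fundamental pair from Re and Im of e^((2+i)t)v: X_1 = e^(2t)(cos(t)·(-1,2) + sin(t)·(-1,1)), X_2 = e^(2t)(sin(t)·(-1,2) - cos(t)·(-1,1)).
General solution: K_1X_1 + K_2X_2.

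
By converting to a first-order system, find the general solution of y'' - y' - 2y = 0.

Let x_1 = y, x_2 = y'. Then x_1' = x_2 and x_2' = 2x_1 + x_2.
A = [[0,1],[2,1]]; det(A-λI) = λ^2 - λ - 2.
Eigenvalues λ = 2, -1 with eigenvectors (1,2), (1,-1).

y(t) = C_1e^(2t) + C_2e^(-t)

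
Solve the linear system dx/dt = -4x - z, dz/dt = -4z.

Coefficient matrix A = [[-4, -1], [0, -4]].
Characteristic polynomial det(A - λI) = λ^2 + 8λ + 16 = 0.
Single eigenvalue λ = -4 with algebraic multiplicity 2.
Eigenvector v = (1,0); generalized eigenvector w with (A-λI)w=v is (2,-1).
General solution: e^(-4t)[c_1·v + c_2·(t·v + w)].

x(t) = c_1e^(-4t) + c_2te^(-4t) + 2c_2e^(-4t), z(t) = -c_2e^(-4t)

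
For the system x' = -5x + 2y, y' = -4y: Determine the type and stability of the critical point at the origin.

stable node

A = [[-5,2],[0,-4]]; det(A-λI) = λ^2 + 9λ + 20.
λ = -4, -5: both negative.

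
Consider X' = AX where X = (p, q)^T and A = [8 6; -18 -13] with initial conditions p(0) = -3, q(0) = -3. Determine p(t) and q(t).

p(t) = -18e^(-t) + 15e^(-4t), q(t) = 27e^(-t) - 30e^(-4t)

Coefficient matrix A = [[8, 6], [-18, -13]].
Characteristic polynomial det(A - λI) = λ^2 + 5λ + 4 = 0.
Eigenvalues λ = -4, -1.
For λ=-4: (A-λI) row 1 is [12, 6], so an eigenvector is (-1, 2).
For λ=-1: (A-λI) row 1 is [9, 6], so an eigenvector is (2, -3).
General solution: K_1e^(-4t)(-1,2) + K_2e^(-t)(2,-3).
Applying p(0)=-3, q(0)=-3 gives K_1=-15, K_2=-9.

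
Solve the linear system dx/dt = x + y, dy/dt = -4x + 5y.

Coefficient matrix A = [[1, 1], [-4, 5]].
Characteristic polynomial det(A - λI) = λ^2 - 6λ + 9 = 0.
Single eigenvalue λ = 3 with algebraic multiplicity 2.
Eigenvector v = (1,2); generalized eigenvector w with (A-λI)w=v is (0,1).
General solution: e^(3t)[K_1·v + K_2·(t·v + w)].

x(t) = K_1e^(3t) + K_2te^(3t), y(t) = 2K_1e^(3t) + 2K_2te^(3t) + K_2e^(3t)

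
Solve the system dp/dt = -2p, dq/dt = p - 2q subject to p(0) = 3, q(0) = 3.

p(t) = 3e^(-2t), q(t) = 3te^(-2t) + 3e^(-2t)

Coefficient matrix A = [[-2, 0], [1, -2]].
Characteristic polynomial det(A - λI) = λ^2 + 4λ + 4 = 0.
Single eigenvalue λ = -2 with algebraic multiplicity 2.
Eigenvector v = (0,1); generalized eigenvector w with (A-λI)w=v is (1,-1).
General solution: e^(-2t)[c_1·v + c_2·(t·v + w)].
Applying p(0)=3, q(0)=3 gives c_1=6, c_2=3.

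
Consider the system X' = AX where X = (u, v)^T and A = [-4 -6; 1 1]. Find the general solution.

Coefficient matrix A = [[-4, -6], [1, 1]].
Characteristic polynomial det(A - λI) = λ^2 + 3λ + 2 = 0.
Eigenvalues λ = -1, -2.
For λ=-1: (A-λI) row 1 is [-3, -6], so an eigenvector is (-2, 1).
For λ=-2: (A-λI) row 1 is [-2, -6], so an eigenvector is (3, -1).
General solution: K_1e^(-t)(-2,1) + K_2e^(-2t)(3,-1).

u(t) = -2K_1e^(-t) + 3K_2e^(-2t), v(t) = K_1e^(-t) - K_2e^(-2t)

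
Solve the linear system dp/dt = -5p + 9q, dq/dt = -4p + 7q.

Coefficient matrix A = [[-5, 9], [-4, 7]].
Characteristic polynomial det(A - λI) = λ^2 - 2λ + 1 = 0.
Single eigenvalue λ = 1 with algebraic multiplicity 2.
Eigenvector v = (3,2); generalized eigenvector w with (A-λI)w=v is (1,1).
General solution: e^(t)[c_1·v + c_2·(t·v + w)].

p(t) = 3c_1e^(t) + 3c_2te^(t) + c_2e^(t), q(t) = 2c_1e^(t) + 2c_2te^(t) + c_2e^(t)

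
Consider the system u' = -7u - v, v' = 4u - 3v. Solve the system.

u(t) = K_1e^(-5t) + K_2te^(-5t) - K_2e^(-5t), v(t) = -2K_1e^(-5t) - 2K_2te^(-5t) + K_2e^(-5t)

Coefficient matrix A = [[-7, -1], [4, -3]].
Characteristic polynomial det(A - λI) = λ^2 + 10λ + 25 = 0.
Single eigenvalue λ = -5 with algebraic multiplicity 2.
Eigenvector v = (1,-2); generalized eigenvector w with (A-λI)w=v is (-1,1).
General solution: e^(-5t)[K_1·v + K_2·(t·v + w)].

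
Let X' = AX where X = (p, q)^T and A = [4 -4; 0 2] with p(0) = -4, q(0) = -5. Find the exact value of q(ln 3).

-45

A = [[4,-4],[0,2]]; eigenvalues λ = 4, 2.
Eigenvectors: (1,0) for λ=4, (2,1) for λ=2.
From the initial condition, c_1 = 6, c_2 = -5.
q(ln 3) = (6)(3^4)(0) + (-5)(3^2)(1) = -45.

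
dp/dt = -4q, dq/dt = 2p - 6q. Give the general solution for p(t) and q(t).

p(t) = -c_1e^(-4t) - 2c_2e^(-2t), q(t) = -c_1e^(-4t) - c_2e^(-2t)

Coefficient matrix A = [[0, -4], [2, -6]].
Characteristic polynomial det(A - λI) = λ^2 + 6λ + 8 = 0.
Eigenvalues λ = -4, -2.
For λ=-4: (A-λI) row 1 is [4, -4], so an eigenvector is (-1, -1).
For λ=-2: (A-λI) row 1 is [2, -4], so an eigenvector is (-2, -1).
General solution: c_1e^(-4t)(-1,-1) + c_2e^(-2t)(-2,-1).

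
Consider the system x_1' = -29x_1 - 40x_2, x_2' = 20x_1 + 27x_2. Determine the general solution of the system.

x_1(t) = -c_1e^(-t)sin(4t) + 3c_1e^(-t)cos(4t) + 3c_2e^(-t)sin(4t) + c_2e^(-t)cos(4t), x_2(t) = c_1e^(-t)sin(4t) - 2c_1e^(-t)cos(4t) - 2c_2e^(-t)sin(4t) - c_2e^(-t)cos(4t)

Coefficient matrix A = [[-29, -40], [20, 27]].
Characteristic polynomial det(A - λI) = λ^2 + 2λ + 17 = 0.
Eigenvalues λ = -1 ± 4i (complex conjugate pair).
For λ=-1+4i: an eigenvector is (3,-2) - i(-1,1) = (3 + i, -2 - i).
A real fundamental pair from Re and Im of e^((-1+4i)t)v: X_1 = e^(-t)(cos(4t)·(3,-2) + sin(4t)·(-1,1)), X_2 = e^(-t)(sin(4t)·(3,-2) - cos(4t)·(-1,1)).
General solution: c_1X_1 + c_2X_2.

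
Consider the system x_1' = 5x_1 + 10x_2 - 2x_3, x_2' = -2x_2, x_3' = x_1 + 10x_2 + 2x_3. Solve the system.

x_1(t) = c_1e^(3t) - 2c_2e^(-2t) - 2c_3e^(4t), x_2(t) = c_2e^(-2t), x_3(t) = c_1e^(3t) - 2c_2e^(-2t) - c_3e^(4t)

Coefficient matrix A = [[5, 10, -2], [0, -2, 0], [1, 10, 2]].
det(A - λI) = 0 gives eigenvalues λ = 3, -2, 4.
For λ=3: eigenvector (1,0,1).
For λ=-2: eigenvector (-2,1,-2).
For λ=4: eigenvector (-2,0,-1).
General solution: c_1e^(3t)(1,0,1) + c_2e^(-2t)(-2,1,-2) + c_3e^(4t)(-2,0,-1).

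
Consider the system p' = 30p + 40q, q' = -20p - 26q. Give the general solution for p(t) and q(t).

Coefficient matrix A = [[30, 40], [-20, -26]].
Characteristic polynomial det(A - λI) = λ^2 - 4λ + 20 = 0.
Eigenvalues λ = 2 ± 4i (complex conjugate pair).
For λ=2+4i: an eigenvector is (1,-1) - i(-3,2) = (1 + 3i, -1 - 2i).
A real fundamental pair from Re and Im of e^((2+4i)t)v: X_1 = e^(2t)(cos(4t)·(1,-1) + sin(4t)·(-3,2)), X_2 = e^(2t)(sin(4t)·(1,-1) - cos(4t)·(-3,2)).
General solution: C_1X_1 + C_2X_2.

p(t) = -3C_1e^(2t)sin(4t) + C_1e^(2t)cos(4t) + C_2e^(2t)sin(4t) + 3C_2e^(2t)cos(4t), q(t) = 2C_1e^(2t)sin(4t) - C_1e^(2t)cos(4t) - C_2e^(2t)sin(4t) - 2C_2e^(2t)cos(4t)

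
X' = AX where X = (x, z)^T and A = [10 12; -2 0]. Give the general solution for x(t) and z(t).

x(t) = 2C_1e^(4t) - 3C_2e^(6t), z(t) = -C_1e^(4t) + C_2e^(6t)

Coefficient matrix A = [[10, 12], [-2, 0]].
Characteristic polynomial det(A - λI) = λ^2 - 10λ + 24 = 0.
Eigenvalues λ = 4, 6.
For λ=4: (A-λI) row 1 is [6, 12], so an eigenvector is (2, -1).
For λ=6: (A-λI) row 1 is [4, 12], so an eigenvector is (-3, 1).
General solution: C_1e^(4t)(2,-1) + C_2e^(6t)(-3,1).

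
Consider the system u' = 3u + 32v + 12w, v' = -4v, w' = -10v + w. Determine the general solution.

u(t) = -8c_1e^(-4t) + c_2e^(3t) - 6c_3e^(t), v(t) = c_1e^(-4t), w(t) = 2c_1e^(-4t) + c_3e^(t)

Coefficient matrix A = [[3, 32, 12], [0, -4, 0], [0, -10, 1]].
det(A - λI) = 0 gives eigenvalues λ = -4, 3, 1.
For λ=-4: eigenvector (-8,1,2).
For λ=3: eigenvector (1,0,0).
For λ=1: eigenvector (-6,0,1).
General solution: c_1e^(-4t)(-8,1,2) + c_2e^(3t)(1,0,0) + c_3e^(t)(-6,0,1).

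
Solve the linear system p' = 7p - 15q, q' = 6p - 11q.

Coefficient matrix A = [[7, -15], [6, -11]].
Characteristic polynomial det(A - λI) = λ^2 + 4λ + 13 = 0.
Eigenvalues λ = -2 ± 3i (complex conjugate pair).
For λ=-2+3i: an eigenvector is (2,1) - i(1,1) = (2 - i, 1 - i).
A real fundamental pair from Re and Im of e^((-2+3i)t)v: X_1 = e^(-2t)(cos(3t)·(2,1) + sin(3t)·(1,1)), X_2 = e^(-2t)(sin(3t)·(2,1) - cos(3t)·(1,1)).
General solution: C_1X_1 + C_2X_2.

p(t) = C_1e^(-2t)sin(3t) + 2C_1e^(-2t)cos(3t) + 2C_2e^(-2t)sin(3t) - C_2e^(-2t)cos(3t), q(t) = C_1e^(-2t)sin(3t) + C_1e^(-2t)cos(3t) + C_2e^(-2t)sin(3t) - C_2e^(-2t)cos(3t)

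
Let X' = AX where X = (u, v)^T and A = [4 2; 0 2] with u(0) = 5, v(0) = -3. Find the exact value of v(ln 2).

A = [[4,2],[0,2]]; eigenvalues λ = 2, 4.
Eigenvectors: (1,-1) for λ=2, (-1,0) for λ=4.
From the initial condition, c_1 = 3, c_2 = -2.
v(ln 2) = (3)(2^2)(-1) + (-2)(2^4)(0) = -12.

-12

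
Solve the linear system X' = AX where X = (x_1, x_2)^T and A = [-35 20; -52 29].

x_1(t) = C_1e^(-3t)sin(4t) - 2C_1e^(-3t)cos(4t) - 2C_2e^(-3t)sin(4t) - C_2e^(-3t)cos(4t), x_2(t) = 2C_1e^(-3t)sin(4t) - 3C_1e^(-3t)cos(4t) - 3C_2e^(-3t)sin(4t) - 2C_2e^(-3t)cos(4t)

Coefficient matrix A = [[-35, 20], [-52, 29]].
Characteristic polynomial det(A - λI) = λ^2 + 6λ + 25 = 0.
Eigenvalues λ = -3 ± 4i (complex conjugate pair).
For λ=-3+4i: an eigenvector is (-2,-3) - i(1,2) = (-2 - i, -3 - 2i).
A real fundamental pair from Re and Im of e^((-3+4i)t)v: X_1 = e^(-3t)(cos(4t)·(-2,-3) + sin(4t)·(1,2)), X_2 = e^(-3t)(sin(4t)·(-2,-3) - cos(4t)·(1,2)).
General solution: C_1X_1 + C_2X_2.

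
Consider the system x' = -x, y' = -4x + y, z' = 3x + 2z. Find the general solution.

Coefficient matrix A = [[-1, 0, 0], [-4, 1, 0], [3, 0, 2]].
det(A - λI) = 0 gives eigenvalues λ = -1, 1, 2.
For λ=-1: eigenvector (1,2,-1).
For λ=1: eigenvector (0,1,0).
For λ=2: eigenvector (0,0,1).
General solution: C_1e^(-t)(1,2,-1) + C_2e^(t)(0,1,0) + C_3e^(2t)(0,0,1).

x(t) = C_1e^(-t), y(t) = 2C_1e^(-t) + C_2e^(t), z(t) = -C_1e^(-t) + C_3e^(2t)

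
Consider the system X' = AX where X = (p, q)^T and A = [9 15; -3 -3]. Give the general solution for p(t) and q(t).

p(t) = -C_1e^(3t)sin(3t) + 2C_1e^(3t)cos(3t) + 2C_2e^(3t)sin(3t) + C_2e^(3t)cos(3t), q(t) = -C_1e^(3t)cos(3t) - C_2e^(3t)sin(3t)

Coefficient matrix A = [[9, 15], [-3, -3]].
Characteristic polynomial det(A - λI) = λ^2 - 6λ + 18 = 0.
Eigenvalues λ = 3 ± 3i (complex conjugate pair).
For λ=3+3i: an eigenvector is (2,-1) - i(-1,0) = (2 + i, -1).
A real fundamental pair from Re and Im of e^((3+3i)t)v: X_1 = e^(3t)(cos(3t)·(2,-1) + sin(3t)·(-1,0)), X_2 = e^(3t)(sin(3t)·(2,-1) - cos(3t)·(-1,0)).
General solution: C_1X_1 + C_2X_2.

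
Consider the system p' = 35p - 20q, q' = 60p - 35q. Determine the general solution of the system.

p(t) = K_1e^(-5t) - 2K_2e^(5t), q(t) = 2K_1e^(-5t) - 3K_2e^(5t)

Coefficient matrix A = [[35, -20], [60, -35]].
Characteristic polynomial det(A - λI) = λ^2 - 25 = 0.
Eigenvalues λ = -5, 5.
For λ=-5: (A-λI) row 1 is [40, -20], so an eigenvector is (1, 2).
For λ=5: (A-λI) row 1 is [30, -20], so an eigenvector is (-2, -3).
General solution: K_1e^(-5t)(1,2) + K_2e^(5t)(-2,-3).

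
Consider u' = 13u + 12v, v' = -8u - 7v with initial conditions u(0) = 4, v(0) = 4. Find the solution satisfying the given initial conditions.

Coefficient matrix A = [[13, 12], [-8, -7]].
Characteristic polynomial det(A - λI) = λ^2 - 6λ + 5 = 0.
Eigenvalues λ = 1, 5.
For λ=1: (A-λI) row 1 is [12, 12], so an eigenvector is (1, -1).
For λ=5: (A-λI) row 1 is [8, 12], so an eigenvector is (-3, 2).
General solution: C_1e^(t)(1,-1) + C_2e^(5t)(-3,2).
Applying u(0)=4, v(0)=4 gives C_1=-20, C_2=-8.

u(t) = 24e^(5t) - 20e^(t), v(t) = -16e^(5t) + 20e^(t)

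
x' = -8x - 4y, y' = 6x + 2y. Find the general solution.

x(t) = -2C_1e^(-2t) + C_2e^(-4t), y(t) = 3C_1e^(-2t) - C_2e^(-4t)

Coefficient matrix A = [[-8, -4], [6, 2]].
Characteristic polynomial det(A - λI) = λ^2 + 6λ + 8 = 0.
Eigenvalues λ = -2, -4.
For λ=-2: (A-λI) row 1 is [-6, -4], so an eigenvector is (-2, 3).
For λ=-4: (A-λI) row 1 is [-4, -4], so an eigenvector is (1, -1).
General solution: C_1e^(-2t)(-2,3) + C_2e^(-4t)(1,-1).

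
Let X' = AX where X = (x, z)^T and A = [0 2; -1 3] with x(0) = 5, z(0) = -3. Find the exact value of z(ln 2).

A = [[0,2],[-1,3]]; eigenvalues λ = 1, 2.
Eigenvectors: (2,1) for λ=1, (1,1) for λ=2.
From the initial condition, c_1 = 8, c_2 = -11.
z(ln 2) = (8)(2^1)(1) + (-11)(2^2)(1) = -28.

-28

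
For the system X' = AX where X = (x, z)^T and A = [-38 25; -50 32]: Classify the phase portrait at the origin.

A = [[-38,25],[-50,32]]; det(A-λI) = λ^2 + 6λ + 34.
λ = -3 ± 5i: negative real part.

stable spiral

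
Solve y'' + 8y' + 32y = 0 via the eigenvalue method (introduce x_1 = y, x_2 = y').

y(t) = C_1e^(-4t)cos(4t) + C_2e^(-4t)sin(4t)

Let x_1 = y, x_2 = y'. Then x_1' = x_2 and x_2' = -32x_1 - 8x_2.
A = [[0,1],[-32,-8]]; det(A-λI) = λ^2 + 8λ + 32.
Eigenvalues λ = -4 ± 4i.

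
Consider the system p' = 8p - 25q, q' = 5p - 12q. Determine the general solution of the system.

p(t) = C_1e^(-2t)sin(5t) - 2C_1e^(-2t)cos(5t) - 2C_2e^(-2t)sin(5t) - C_2e^(-2t)cos(5t), q(t) = -C_1e^(-2t)cos(5t) - C_2e^(-2t)sin(5t)

Coefficient matrix A = [[8, -25], [5, -12]].
Characteristic polynomial det(A - λI) = λ^2 + 4λ + 29 = 0.
Eigenvalues λ = -2 ± 5i (complex conjugate pair).
For λ=-2+5i: an eigenvector is (-2,-1) - i(1,0) = (-2 - i, -1).
A real fundamental pair from Re and Im of e^((-2+5i)t)v: X_1 = e^(-2t)(cos(5t)·(-2,-1) + sin(5t)·(1,0)), X_2 = e^(-2t)(sin(5t)·(-2,-1) - cos(5t)·(1,0)).
General solution: C_1X_1 + C_2X_2.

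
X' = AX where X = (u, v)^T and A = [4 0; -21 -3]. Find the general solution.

u(t) = c_2e^(4t), v(t) = -c_1e^(-3t) - 3c_2e^(4t)

Coefficient matrix A = [[4, 0], [-21, -3]].
Characteristic polynomial det(A - λI) = λ^2 - λ - 12 = 0.
Eigenvalues λ = -3, 4.
For λ=-3: (A-λI) row 1 is [7, 0], so an eigenvector is (0, -1).
For λ=4: (A-λI) row 2 is [-21, -7], so an eigenvector is (1, -3).
General solution: c_1e^(-3t)(0,-1) + c_2e^(4t)(1,-3).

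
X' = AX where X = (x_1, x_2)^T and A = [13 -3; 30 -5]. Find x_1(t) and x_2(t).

x_1(t) = -K_1e^(4t)sin(3t) + K_2e^(4t)cos(3t), x_2(t) = -3K_1e^(4t)sin(3t) + K_1e^(4t)cos(3t) + K_2e^(4t)sin(3t) + 3K_2e^(4t)cos(3t)

Coefficient matrix A = [[13, -3], [30, -5]].
Characteristic polynomial det(A - λI) = λ^2 - 8λ + 25 = 0.
Eigenvalues λ = 4 ± 3i (complex conjugate pair).
For λ=4+3i: an eigenvector is (0,1) - i(-1,-3) = (0 + i, 1 + 3i).
A real fundamental pair from Re and Im of e^((4+3i)t)v: X_1 = e^(4t)(cos(3t)·(0,1) + sin(3t)·(-1,-3)), X_2 = e^(4t)(sin(3t)·(0,1) - cos(3t)·(-1,-3)).
General solution: K_1X_1 + K_2X_2.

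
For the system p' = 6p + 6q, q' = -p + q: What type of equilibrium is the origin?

unstable node

A = [[6,6],[-1,1]]; det(A-λI) = λ^2 - 7λ + 12.
λ = 3, 4: both positive.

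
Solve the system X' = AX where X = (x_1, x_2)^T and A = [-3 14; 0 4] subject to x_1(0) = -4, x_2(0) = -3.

x_1(t) = -6e^(4t) + 2e^(-3t), x_2(t) = -3e^(4t)

Coefficient matrix A = [[-3, 14], [0, 4]].
Characteristic polynomial det(A - λI) = λ^2 - λ - 12 = 0.
Eigenvalues λ = -3, 4.
For λ=-3: (A-λI) row 1 is [0, 14], so an eigenvector is (1, 0).
For λ=4: (A-λI) row 1 is [-7, 14], so an eigenvector is (-2, -1).
General solution: C_1e^(-3t)(1,0) + C_2e^(4t)(-2,-1).
Applying x_1(0)=-4, x_2(0)=-3 gives C_1=2, C_2=3.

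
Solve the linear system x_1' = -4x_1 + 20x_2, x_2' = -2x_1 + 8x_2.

Coefficient matrix A = [[-4, 20], [-2, 8]].
Characteristic polynomial det(A - λI) = λ^2 - 4λ + 8 = 0.
Eigenvalues λ = 2 ± 2i (complex conjugate pair).
For λ=2+2i: an eigenvector is (3,1) - i(1,0) = (3 - i, 1).
A real fundamental pair from Re and Im of e^((2+2i)t)v: X_1 = e^(2t)(cos(2t)·(3,1) + sin(2t)·(1,0)), X_2 = e^(2t)(sin(2t)·(3,1) - cos(2t)·(1,0)).
General solution: c_1X_1 + c_2X_2.

x_1(t) = c_1e^(2t)sin(2t) + 3c_1e^(2t)cos(2t) + 3c_2e^(2t)sin(2t) - c_2e^(2t)cos(2t), x_2(t) = c_1e^(2t)cos(2t) + c_2e^(2t)sin(2t)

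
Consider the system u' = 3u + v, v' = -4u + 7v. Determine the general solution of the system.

Coefficient matrix A = [[3, 1], [-4, 7]].
Characteristic polynomial det(A - λI) = λ^2 - 10λ + 25 = 0.
Single eigenvalue λ = 5 with algebraic multiplicity 2.
Eigenvector v = (1,2); generalized eigenvector w with (A-λI)w=v is (1,3).
General solution: e^(5t)[C_1·v + C_2·(t·v + w)].

u(t) = C_1e^(5t) + C_2te^(5t) + C_2e^(5t), v(t) = 2C_1e^(5t) + 2C_2te^(5t) + 3C_2e^(5t)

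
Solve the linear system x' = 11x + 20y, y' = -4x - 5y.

Coefficient matrix A = [[11, 20], [-4, -5]].
Characteristic polynomial det(A - λI) = λ^2 - 6λ + 25 = 0.
Eigenvalues λ = 3 ± 4i (complex conjugate pair).
For λ=3+4i: an eigenvector is (1,0) - i(2,-1) = (1 - 2i, 0 + i).
A real fundamental pair from Re and Im of e^((3+4i)t)v: X_1 = e^(3t)(cos(4t)·(1,0) + sin(4t)·(2,-1)), X_2 = e^(3t)(sin(4t)·(1,0) - cos(4t)·(2,-1)).
General solution: C_1X_1 + C_2X_2.

x(t) = 2C_1e^(3t)sin(4t) + C_1e^(3t)cos(4t) + C_2e^(3t)sin(4t) - 2C_2e^(3t)cos(4t), y(t) = -C_1e^(3t)sin(4t) + C_2e^(3t)cos(4t)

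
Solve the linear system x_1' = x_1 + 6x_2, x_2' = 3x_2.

x_1(t) = -3K_1e^(3t) + K_2e^(t), x_2(t) = -K_1e^(3t)

Coefficient matrix A = [[1, 6], [0, 3]].
Characteristic polynomial det(A - λI) = λ^2 - 4λ + 3 = 0.
Eigenvalues λ = 3, 1.
For λ=3: (A-λI) row 1 is [-2, 6], so an eigenvector is (-3, -1).
For λ=1: (A-λI) row 1 is [0, 6], so an eigenvector is (1, 0).
General solution: K_1e^(3t)(-3,-1) + K_2e^(t)(1,0).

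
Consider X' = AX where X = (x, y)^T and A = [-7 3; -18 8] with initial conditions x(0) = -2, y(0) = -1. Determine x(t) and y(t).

x(t) = 3e^(2t) - 5e^(-t), y(t) = 9e^(2t) - 10e^(-t)

Coefficient matrix A = [[-7, 3], [-18, 8]].
Characteristic polynomial det(A - λI) = λ^2 - λ - 2 = 0.
Eigenvalues λ = -1, 2.
For λ=-1: (A-λI) row 1 is [-6, 3], so an eigenvector is (1, 2).
For λ=2: (A-λI) row 1 is [-9, 3], so an eigenvector is (1, 3).
General solution: K_1e^(-t)(1,2) + K_2e^(2t)(1,3).
Applying x(0)=-2, y(0)=-1 gives K_1=-5, K_2=3.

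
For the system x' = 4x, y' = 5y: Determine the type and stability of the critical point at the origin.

unstable node

A = [[4,0],[0,5]]; det(A-λI) = λ^2 - 9λ + 20.
λ = 5, 4: both positive.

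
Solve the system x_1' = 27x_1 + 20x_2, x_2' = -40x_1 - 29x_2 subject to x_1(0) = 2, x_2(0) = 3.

x_1(t) = 29e^(-t)sin(4t) + 2e^(-t)cos(4t), x_2(t) = -41e^(-t)sin(4t) + 3e^(-t)cos(4t)

Coefficient matrix A = [[27, 20], [-40, -29]].
Characteristic polynomial det(A - λI) = λ^2 + 2λ + 17 = 0.
Eigenvalues λ = -1 ± 4i (complex conjugate pair).
For λ=-1+4i: an eigenvector is (-1,1) - i(-2,3) = (-1 + 2i, 1 - 3i).
A real fundamental pair from Re and Im of e^((-1+4i)t)v: X_1 = e^(-t)(cos(4t)·(-1,1) + sin(4t)·(-2,3)), X_2 = e^(-t)(sin(4t)·(-1,1) - cos(4t)·(-2,3)).
General solution: c_1X_1 + c_2X_2.
Applying x_1(0)=2, x_2(0)=3 gives c_1=-12, c_2=-5.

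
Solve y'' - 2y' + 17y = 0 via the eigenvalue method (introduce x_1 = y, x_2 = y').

Let x_1 = y, x_2 = y'. Then x_1' = x_2 and x_2' = -17x_1 + 2x_2.
A = [[0,1],[-17,2]]; det(A-λI) = λ^2 - 2λ + 17.
Eigenvalues λ = 1 ± 4i.

y(t) = K_1e^(t)cos(4t) + K_2e^(t)sin(4t)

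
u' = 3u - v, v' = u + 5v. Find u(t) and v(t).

u(t) = -K_1e^(4t) - K_2te^(4t), v(t) = K_1e^(4t) + K_2te^(4t) + K_2e^(4t)

Coefficient matrix A = [[3, -1], [1, 5]].
Characteristic polynomial det(A - λI) = λ^2 - 8λ + 16 = 0.
Single eigenvalue λ = 4 with algebraic multiplicity 2.
Eigenvector v = (-1,1); generalized eigenvector w with (A-λI)w=v is (0,1).
General solution: e^(4t)[K_1·v + K_2·(t·v + w)].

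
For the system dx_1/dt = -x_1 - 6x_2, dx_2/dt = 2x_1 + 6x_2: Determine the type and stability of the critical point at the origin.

unstable node

A = [[-1,-6],[2,6]]; det(A-λI) = λ^2 - 5λ + 6.
λ = 2, 3: both positive.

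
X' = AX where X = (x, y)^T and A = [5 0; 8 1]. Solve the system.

Coefficient matrix A = [[5, 0], [8, 1]].
Characteristic polynomial det(A - λI) = λ^2 - 6λ + 5 = 0.
Eigenvalues λ = 5, 1.
For λ=5: (A-λI) row 2 is [8, -4], so an eigenvector is (1, 2).
For λ=1: (A-λI) row 1 is [4, 0], so an eigenvector is (0, 1).
General solution: C_1e^(5t)(1,2) + C_2e^(t)(0,1).

x(t) = C_1e^(5t), y(t) = 2C_1e^(5t) + C_2e^(t)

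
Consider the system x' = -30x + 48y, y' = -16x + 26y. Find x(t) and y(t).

Coefficient matrix A = [[-30, 48], [-16, 26]].
Characteristic polynomial det(A - λI) = λ^2 + 4λ - 12 = 0.
Eigenvalues λ = -6, 2.
For λ=-6: (A-λI) row 1 is [-24, 48], so an eigenvector is (2, 1).
For λ=2: (A-λI) row 1 is [-32, 48], so an eigenvector is (3, 2).
General solution: c_1e^(-6t)(2,1) + c_2e^(2t)(3,2).

x(t) = 2c_1e^(-6t) + 3c_2e^(2t), y(t) = c_1e^(-6t) + 2c_2e^(2t)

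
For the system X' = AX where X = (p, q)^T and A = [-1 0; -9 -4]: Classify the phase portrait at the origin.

A = [[-1,0],[-9,-4]]; det(A-λI) = λ^2 + 5λ + 4.
λ = -4, -1: both negative.

stable node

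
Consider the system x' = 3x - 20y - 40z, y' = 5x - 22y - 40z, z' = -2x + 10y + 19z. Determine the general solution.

Coefficient matrix A = [[3, -20, -40], [5, -22, -40], [-2, 10, 19]].
det(A - λI) = 0 gives eigenvalues λ = -1, -2, 3.
For λ=-1: eigenvector (5,5,-2).
For λ=-2: eigenvector (4,5,-2).
For λ=3: eigenvector (-2,-2,1).
General solution: C_1e^(-t)(5,5,-2) + C_2e^(-2t)(4,5,-2) + C_3e^(3t)(-2,-2,1).

x(t) = 5C_1e^(-t) + 4C_2e^(-2t) - 2C_3e^(3t), y(t) = 5C_1e^(-t) + 5C_2e^(-2t) - 2C_3e^(3t), z(t) = -2C_1e^(-t) - 2C_2e^(-2t) + C_3e^(3t)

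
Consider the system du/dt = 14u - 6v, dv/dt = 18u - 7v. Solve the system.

Coefficient matrix A = [[14, -6], [18, -7]].
Characteristic polynomial det(A - λI) = λ^2 - 7λ + 10 = 0.
Eigenvalues λ = 5, 2.
For λ=5: (A-λI) row 1 is [9, -6], so an eigenvector is (2, 3).
For λ=2: (A-λI) row 1 is [12, -6], so an eigenvector is (-1, -2).
General solution: K_1e^(5t)(2,3) + K_2e^(2t)(-1,-2).

u(t) = 2K_1e^(5t) - K_2e^(2t), v(t) = 3K_1e^(5t) - 2K_2e^(2t)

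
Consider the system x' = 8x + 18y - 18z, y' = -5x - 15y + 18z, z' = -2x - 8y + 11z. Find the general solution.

Coefficient matrix A = [[8, 18, -18], [-5, -15, 18], [-2, -8, 11]].
det(A - λI) = 0 gives eigenvalues λ = 2, -1, 3.
For λ=2: eigenvector (-3,3,2).
For λ=-1: eigenvector (-2,2,1).
For λ=3: eigenvector (0,1,1).
General solution: K_1e^(2t)(-3,3,2) + K_2e^(-t)(-2,2,1) + K_3e^(3t)(0,1,1).

x(t) = -3K_1e^(2t) - 2K_2e^(-t), y(t) = 3K_1e^(2t) + 2K_2e^(-t) + K_3e^(3t), z(t) = 2K_1e^(2t) + K_2e^(-t) + K_3e^(3t)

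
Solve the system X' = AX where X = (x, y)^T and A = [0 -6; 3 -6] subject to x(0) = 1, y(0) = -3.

Coefficient matrix A = [[0, -6], [3, -6]].
Characteristic polynomial det(A - λI) = λ^2 + 6λ + 18 = 0.
Eigenvalues λ = -3 ± 3i (complex conjugate pair).
For λ=-3+3i: an eigenvector is (-1,-1) - i(1,0) = (-1 - i, -1).
A real fundamental pair from Re and Im of e^((-3+3i)t)v: X_1 = e^(-3t)(cos(3t)·(-1,-1) + sin(3t)·(1,0)), X_2 = e^(-3t)(sin(3t)·(-1,-1) - cos(3t)·(1,0)).
General solution: c_1X_1 + c_2X_2.
Applying x(0)=1, y(0)=-3 gives c_1=3, c_2=-4.

x(t) = 7e^(-3t)sin(3t) + e^(-3t)cos(3t), y(t) = 4e^(-3t)sin(3t) - 3e^(-3t)cos(3t)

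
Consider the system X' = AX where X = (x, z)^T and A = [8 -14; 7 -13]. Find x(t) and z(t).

Coefficient matrix A = [[8, -14], [7, -13]].
Characteristic polynomial det(A - λI) = λ^2 + 5λ - 6 = 0.
Eigenvalues λ = -6, 1.
For λ=-6: (A-λI) row 1 is [14, -14], so an eigenvector is (1, 1).
For λ=1: (A-λI) row 1 is [7, -14], so an eigenvector is (-2, -1).
General solution: C_1e^(-6t)(1,1) + C_2e^(t)(-2,-1).

x(t) = C_1e^(-6t) - 2C_2e^(t), z(t) = C_1e^(-6t) - C_2e^(t)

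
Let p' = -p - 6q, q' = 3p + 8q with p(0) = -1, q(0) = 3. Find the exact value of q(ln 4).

5088

A = [[-1,-6],[3,8]]; eigenvalues λ = 5, 2.
Eigenvectors: (-1,1) for λ=5, (2,-1) for λ=2.
From the initial condition, c_1 = 5, c_2 = 2.
q(ln 4) = (5)(4^5)(1) + (2)(4^2)(-1) = 5088.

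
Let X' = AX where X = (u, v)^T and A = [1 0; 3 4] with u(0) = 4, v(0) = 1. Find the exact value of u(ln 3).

A = [[1,0],[3,4]]; eigenvalues λ = 1, 4.
Eigenvectors: (1,-1) for λ=1, (0,-1) for λ=4.
From the initial condition, c_1 = 4, c_2 = -5.
u(ln 3) = (4)(3^1)(1) + (-5)(3^4)(0) = 12.

12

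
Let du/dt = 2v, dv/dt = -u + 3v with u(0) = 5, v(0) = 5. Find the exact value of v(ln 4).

80

A = [[0,2],[-1,3]]; eigenvalues λ = 1, 2.
Eigenvectors: (-2,-1) for λ=1, (1,1) for λ=2.
From the initial condition, c_1 = 0, c_2 = 5.
v(ln 4) = (0)(4^1)(-1) + (5)(4^2)(1) = 80.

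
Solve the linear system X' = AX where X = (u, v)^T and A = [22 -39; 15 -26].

u(t) = 3C_1e^(-2t)sin(3t) + 2C_1e^(-2t)cos(3t) + 2C_2e^(-2t)sin(3t) - 3C_2e^(-2t)cos(3t), v(t) = 2C_1e^(-2t)sin(3t) + C_1e^(-2t)cos(3t) + C_2e^(-2t)sin(3t) - 2C_2e^(-2t)cos(3t)

Coefficient matrix A = [[22, -39], [15, -26]].
Characteristic polynomial det(A - λI) = λ^2 + 4λ + 13 = 0.
Eigenvalues λ = -2 ± 3i (complex conjugate pair).
For λ=-2+3i: an eigenvector is (2,1) - i(3,2) = (2 - 3i, 1 - 2i).
A real fundamental pair from Re and Im of e^((-2+3i)t)v: X_1 = e^(-2t)(cos(3t)·(2,1) + sin(3t)·(3,2)), X_2 = e^(-2t)(sin(3t)·(2,1) - cos(3t)·(3,2)).
General solution: C_1X_1 + C_2X_2.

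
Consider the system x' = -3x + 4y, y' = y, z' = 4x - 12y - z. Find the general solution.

x(t) = c_1e^(t) + c_2e^(-3t), y(t) = c_1e^(t), z(t) = -4c_1e^(t) - 2c_2e^(-3t) + c_3e^(-t)

Coefficient matrix A = [[-3, 4, 0], [0, 1, 0], [4, -12, -1]].
det(A - λI) = 0 gives eigenvalues λ = 1, -3, -1.
For λ=1: eigenvector (1,1,-4).
For λ=-3: eigenvector (1,0,-2).
For λ=-1: eigenvector (0,0,1).
General solution: c_1e^(t)(1,1,-4) + c_2e^(-3t)(1,0,-2) + c_3e^(-t)(0,0,1).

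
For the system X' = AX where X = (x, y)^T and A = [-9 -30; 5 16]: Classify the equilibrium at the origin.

A = [[-9,-30],[5,16]]; det(A-λI) = λ^2 - 7λ + 6.
λ = 6, 1: both positive.

unstable node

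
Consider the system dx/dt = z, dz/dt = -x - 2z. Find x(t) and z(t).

x(t) = K_1e^(-t) + K_2te^(-t) + 2K_2e^(-t), z(t) = -K_1e^(-t) - K_2te^(-t) - K_2e^(-t)

Coefficient matrix A = [[0, 1], [-1, -2]].
Characteristic polynomial det(A - λI) = λ^2 + 2λ + 1 = 0.
Single eigenvalue λ = -1 with algebraic multiplicity 2.
Eigenvector v = (1,-1); generalized eigenvector w with (A-λI)w=v is (2,-1).
General solution: e^(-t)[K_1·v + K_2·(t·v + w)].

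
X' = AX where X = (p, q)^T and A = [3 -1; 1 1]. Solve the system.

p(t) = -c_1e^(2t) - c_2te^(2t) - 2c_2e^(2t), q(t) = -c_1e^(2t) - c_2te^(2t) - c_2e^(2t)

Coefficient matrix A = [[3, -1], [1, 1]].
Characteristic polynomial det(A - λI) = λ^2 - 4λ + 4 = 0.
Single eigenvalue λ = 2 with algebraic multiplicity 2.
Eigenvector v = (-1,-1); generalized eigenvector w with (A-λI)w=v is (-2,-1).
General solution: e^(2t)[c_1·v + c_2·(t·v + w)].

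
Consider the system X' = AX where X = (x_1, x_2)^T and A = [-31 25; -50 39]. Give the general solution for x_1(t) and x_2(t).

x_1(t) = K_1e^(4t)sin(5t) + 2K_1e^(4t)cos(5t) + 2K_2e^(4t)sin(5t) - K_2e^(4t)cos(5t), x_2(t) = K_1e^(4t)sin(5t) + 3K_1e^(4t)cos(5t) + 3K_2e^(4t)sin(5t) - K_2e^(4t)cos(5t)

Coefficient matrix A = [[-31, 25], [-50, 39]].
Characteristic polynomial det(A - λI) = λ^2 - 8λ + 41 = 0.
Eigenvalues λ = 4 ± 5i (complex conjugate pair).
For λ=4+5i: an eigenvector is (2,3) - i(1,1) = (2 - i, 3 - i).
A real fundamental pair from Re and Im of e^((4+5i)t)v: X_1 = e^(4t)(cos(5t)·(2,3) + sin(5t)·(1,1)), X_2 = e^(4t)(sin(5t)·(2,3) - cos(5t)·(1,1)).
General solution: K_1X_1 + K_2X_2.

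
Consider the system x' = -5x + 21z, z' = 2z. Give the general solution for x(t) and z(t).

Coefficient matrix A = [[-5, 21], [0, 2]].
Characteristic polynomial det(A - λI) = λ^2 + 3λ - 10 = 0.
Eigenvalues λ = -5, 2.
For λ=-5: (A-λI) row 1 is [0, 21], so an eigenvector is (1, 0).
For λ=2: (A-λI) row 1 is [-7, 21], so an eigenvector is (-3, -1).
General solution: K_1e^(-5t)(1,0) + K_2e^(2t)(-3,-1).

x(t) = K_1e^(-5t) - 3K_2e^(2t), z(t) = -K_2e^(2t)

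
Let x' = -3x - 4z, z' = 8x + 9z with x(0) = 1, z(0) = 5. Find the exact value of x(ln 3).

-1437

A = [[-3,-4],[8,9]]; eigenvalues λ = 5, 1.
Eigenvectors: (1,-2) for λ=5, (1,-1) for λ=1.
From the initial condition, c_1 = -6, c_2 = 7.
x(ln 3) = (-6)(3^5)(1) + (7)(3^1)(1) = -1437.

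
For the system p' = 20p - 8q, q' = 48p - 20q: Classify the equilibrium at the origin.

A = [[20,-8],[48,-20]]; det(A-λI) = λ^2 - 16.
λ = -4, 4: opposite signs.

saddle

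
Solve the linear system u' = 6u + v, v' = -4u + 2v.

Coefficient matrix A = [[6, 1], [-4, 2]].
Characteristic polynomial det(A - λI) = λ^2 - 8λ + 16 = 0.
Single eigenvalue λ = 4 with algebraic multiplicity 2.
Eigenvector v = (1,-2); generalized eigenvector w with (A-λI)w=v is (-1,3).
General solution: e^(4t)[C_1·v + C_2·(t·v + w)].

u(t) = C_1e^(4t) + C_2te^(4t) - C_2e^(4t), v(t) = -2C_1e^(4t) - 2C_2te^(4t) + 3C_2e^(4t)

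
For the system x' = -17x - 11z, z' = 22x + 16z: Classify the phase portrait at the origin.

A = [[-17,-11],[22,16]]; det(A-λI) = λ^2 + λ - 30.
λ = -6, 5: opposite signs.

saddle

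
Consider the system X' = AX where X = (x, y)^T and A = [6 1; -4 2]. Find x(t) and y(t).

x(t) = -c_1e^(4t) - c_2te^(4t), y(t) = 2c_1e^(4t) + 2c_2te^(4t) - c_2e^(4t)

Coefficient matrix A = [[6, 1], [-4, 2]].
Characteristic polynomial det(A - λI) = λ^2 - 8λ + 16 = 0.
Single eigenvalue λ = 4 with algebraic multiplicity 2.
Eigenvector v = (-1,2); generalized eigenvector w with (A-λI)w=v is (0,-1).
General solution: e^(4t)[c_1·v + c_2·(t·v + w)].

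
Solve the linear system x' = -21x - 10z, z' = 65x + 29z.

x(t) = -c_1e^(4t)sin(5t) - c_1e^(4t)cos(5t) - c_2e^(4t)sin(5t) + c_2e^(4t)cos(5t), z(t) = 2c_1e^(4t)sin(5t) + 3c_1e^(4t)cos(5t) + 3c_2e^(4t)sin(5t) - 2c_2e^(4t)cos(5t)

Coefficient matrix A = [[-21, -10], [65, 29]].
Characteristic polynomial det(A - λI) = λ^2 - 8λ + 41 = 0.
Eigenvalues λ = 4 ± 5i (complex conjugate pair).
For λ=4+5i: an eigenvector is (-1,3) - i(-1,2) = (-1 + i, 3 - 2i).
A real fundamental pair from Re and Im of e^((4+5i)t)v: X_1 = e^(4t)(cos(5t)·(-1,3) + sin(5t)·(-1,2)), X_2 = e^(4t)(sin(5t)·(-1,3) - cos(5t)·(-1,2)).
General solution: c_1X_1 + c_2X_2.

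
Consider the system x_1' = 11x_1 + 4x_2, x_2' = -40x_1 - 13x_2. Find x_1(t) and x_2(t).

x_1(t) = -K_1e^(-t)sin(4t) + K_2e^(-t)cos(4t), x_2(t) = 3K_1e^(-t)sin(4t) - K_1e^(-t)cos(4t) - K_2e^(-t)sin(4t) - 3K_2e^(-t)cos(4t)

Coefficient matrix A = [[11, 4], [-40, -13]].
Characteristic polynomial det(A - λI) = λ^2 + 2λ + 17 = 0.
Eigenvalues λ = -1 ± 4i (complex conjugate pair).
For λ=-1+4i: an eigenvector is (0,-1) - i(-1,3) = (0 + i, -1 - 3i).
A real fundamental pair from Re and Im of e^((-1+4i)t)v: X_1 = e^(-t)(cos(4t)·(0,-1) + sin(4t)·(-1,3)), X_2 = e^(-t)(sin(4t)·(0,-1) - cos(4t)·(-1,3)).
General solution: K_1X_1 + K_2X_2.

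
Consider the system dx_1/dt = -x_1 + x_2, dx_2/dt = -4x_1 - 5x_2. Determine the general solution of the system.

Coefficient matrix A = [[-1, 1], [-4, -5]].
Characteristic polynomial det(A - λI) = λ^2 + 6λ + 9 = 0.
Single eigenvalue λ = -3 with algebraic multiplicity 2.
Eigenvector v = (-1,2); generalized eigenvector w with (A-λI)w=v is (-2,3).
General solution: e^(-3t)[K_1·v + K_2·(t·v + w)].

x_1(t) = -K_1e^(-3t) - K_2te^(-3t) - 2K_2e^(-3t), x_2(t) = 2K_1e^(-3t) + 2K_2te^(-3t) + 3K_2e^(-3t)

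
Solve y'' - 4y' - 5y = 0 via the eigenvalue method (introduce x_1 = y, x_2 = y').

Let x_1 = y, x_2 = y'. Then x_1' = x_2 and x_2' = 5x_1 + 4x_2.
A = [[0,1],[5,4]]; det(A-λI) = λ^2 - 4λ - 5.
Eigenvalues λ = 5, -1 with eigenvectors (1,5), (1,-1).

y(t) = c_1e^(5t) + c_2e^(-t)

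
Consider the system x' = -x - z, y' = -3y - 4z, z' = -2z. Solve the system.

x(t) = C_2e^(-t) + C_3e^(-2t), y(t) = C_1e^(-3t) - 4C_3e^(-2t), z(t) = C_3e^(-2t)

Coefficient matrix A = [[-1, 0, -1], [0, -3, -4], [0, 0, -2]].
det(A - λI) = 0 gives eigenvalues λ = -3, -1, -2.
For λ=-3: eigenvector (0,1,0).
For λ=-1: eigenvector (1,0,0).
For λ=-2: eigenvector (1,-4,1).
General solution: C_1e^(-3t)(0,1,0) + C_2e^(-t)(1,0,0) + C_3e^(-2t)(1,-4,1).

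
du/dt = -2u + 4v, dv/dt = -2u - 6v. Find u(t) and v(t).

Coefficient matrix A = [[-2, 4], [-2, -6]].
Characteristic polynomial det(A - λI) = λ^2 + 8λ + 20 = 0.
Eigenvalues λ = -4 ± 2i (complex conjugate pair).
For λ=-4+2i: an eigenvector is (-1,1) - i(1,0) = (-1 - i, 1).
A real fundamental pair from Re and Im of e^((-4+2i)t)v: X_1 = e^(-4t)(cos(2t)·(-1,1) + sin(2t)·(1,0)), X_2 = e^(-4t)(sin(2t)·(-1,1) - cos(2t)·(1,0)).
General solution: K_1X_1 + K_2X_2.

u(t) = K_1e^(-4t)sin(2t) - K_1e^(-4t)cos(2t) - K_2e^(-4t)sin(2t) - K_2e^(-4t)cos(2t), v(t) = K_1e^(-4t)cos(2t) + K_2e^(-4t)sin(2t)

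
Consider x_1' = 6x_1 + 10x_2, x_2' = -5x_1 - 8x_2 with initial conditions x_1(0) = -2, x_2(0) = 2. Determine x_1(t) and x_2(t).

Coefficient matrix A = [[6, 10], [-5, -8]].
Characteristic polynomial det(A - λI) = λ^2 + 2λ + 2 = 0.
Eigenvalues λ = -1 ± i (complex conjugate pair).
For λ=-1+i: an eigenvector is (-3,2) - i(-1,1) = (-3 + i, 2 - i).
A real fundamental pair from Re and Im of e^((-1+i)t)v: X_1 = e^(-t)(cos(t)·(-3,2) + sin(t)·(-1,1)), X_2 = e^(-t)(sin(t)·(-3,2) - cos(t)·(-1,1)).
General solution: K_1X_1 + K_2X_2.
Applying x_1(0)=-2, x_2(0)=2 gives K_1=0, K_2=-2.

x_1(t) = 6e^(-t)sin(t) - 2e^(-t)cos(t), x_2(t) = -4e^(-t)sin(t) + 2e^(-t)cos(t)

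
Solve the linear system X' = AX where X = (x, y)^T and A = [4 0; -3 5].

Coefficient matrix A = [[4, 0], [-3, 5]].
Characteristic polynomial det(A - λI) = λ^2 - 9λ + 20 = 0.
Eigenvalues λ = 5, 4.
For λ=5: (A-λI) row 1 is [-1, 0], so an eigenvector is (0, -1).
For λ=4: (A-λI) row 2 is [-3, 1], so an eigenvector is (1, 3).
General solution: K_1e^(5t)(0,-1) + K_2e^(4t)(1,3).

x(t) = K_2e^(4t), y(t) = -K_1e^(5t) + 3K_2e^(4t)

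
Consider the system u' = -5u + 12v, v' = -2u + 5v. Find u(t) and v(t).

Coefficient matrix A = [[-5, 12], [-2, 5]].
Characteristic polynomial det(A - λI) = λ^2 - 1 = 0.
Eigenvalues λ = -1, 1.
For λ=-1: (A-λI) row 1 is [-4, 12], so an eigenvector is (3, 1).
For λ=1: (A-λI) row 1 is [-6, 12], so an eigenvector is (2, 1).
General solution: K_1e^(-t)(3,1) + K_2e^(t)(2,1).

u(t) = 3K_1e^(-t) + 2K_2e^(t), v(t) = K_1e^(-t) + K_2e^(t)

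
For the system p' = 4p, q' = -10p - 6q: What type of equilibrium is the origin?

A = [[4,0],[-10,-6]]; det(A-λI) = λ^2 + 2λ - 24.
λ = 4, -6: opposite signs.

saddle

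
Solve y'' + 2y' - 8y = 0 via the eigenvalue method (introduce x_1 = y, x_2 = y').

Let x_1 = y, x_2 = y'. Then x_1' = x_2 and x_2' = 8x_1 - 2x_2.
A = [[0,1],[8,-2]]; det(A-λI) = λ^2 + 2λ - 8.
Eigenvalues λ = -4, 2 with eigenvectors (1,-4), (1,2).

y(t) = K_1e^(-4t) + K_2e^(2t)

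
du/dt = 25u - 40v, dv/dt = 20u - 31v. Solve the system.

Coefficient matrix A = [[25, -40], [20, -31]].
Characteristic polynomial det(A - λI) = λ^2 + 6λ + 25 = 0.
Eigenvalues λ = -3 ± 4i (complex conjugate pair).
For λ=-3+4i: an eigenvector is (-1,-1) - i(3,2) = (-1 - 3i, -1 - 2i).
A real fundamental pair from Re and Im of e^((-3+4i)t)v: X_1 = e^(-3t)(cos(4t)·(-1,-1) + sin(4t)·(3,2)), X_2 = e^(-3t)(sin(4t)·(-1,-1) - cos(4t)·(3,2)).
General solution: c_1X_1 + c_2X_2.

u(t) = 3c_1e^(-3t)sin(4t) - c_1e^(-3t)cos(4t) - c_2e^(-3t)sin(4t) - 3c_2e^(-3t)cos(4t), v(t) = 2c_1e^(-3t)sin(4t) - c_1e^(-3t)cos(4t) - c_2e^(-3t)sin(4t) - 2c_2e^(-3t)cos(4t)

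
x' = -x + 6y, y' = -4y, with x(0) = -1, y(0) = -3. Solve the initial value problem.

Coefficient matrix A = [[-1, 6], [0, -4]].
Characteristic polynomial det(A - λI) = λ^2 + 5λ + 4 = 0.
Eigenvalues λ = -4, -1.
For λ=-4: (A-λI) row 1 is [3, 6], so an eigenvector is (2, -1).
For λ=-1: (A-λI) row 1 is [0, 6], so an eigenvector is (1, 0).
General solution: K_1e^(-4t)(2,-1) + K_2e^(-t)(1,0).
Applying x(0)=-1, y(0)=-3 gives K_1=3, K_2=-7.

x(t) = -7e^(-t) + 6e^(-4t), y(t) = -3e^(-4t)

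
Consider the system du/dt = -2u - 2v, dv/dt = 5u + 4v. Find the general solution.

u(t) = -C_1e^(t)sin(t) - C_1e^(t)cos(t) - C_2e^(t)sin(t) + C_2e^(t)cos(t), v(t) = C_1e^(t)sin(t) + 2C_1e^(t)cos(t) + 2C_2e^(t)sin(t) - C_2e^(t)cos(t)

Coefficient matrix A = [[-2, -2], [5, 4]].
Characteristic polynomial det(A - λI) = λ^2 - 2λ + 2 = 0.
Eigenvalues λ = 1 ± i (complex conjugate pair).
For λ=1+i: an eigenvector is (-1,2) - i(-1,1) = (-1 + i, 2 - i).
A real fundamental pair from Re and Im of e^((1+i)t)v: X_1 = e^(t)(cos(t)·(-1,2) + sin(t)·(-1,1)), X_2 = e^(t)(sin(t)·(-1,2) - cos(t)·(-1,1)).
General solution: C_1X_1 + C_2X_2.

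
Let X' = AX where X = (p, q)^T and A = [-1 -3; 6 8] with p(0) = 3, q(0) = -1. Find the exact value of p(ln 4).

-1968

A = [[-1,-3],[6,8]]; eigenvalues λ = 2, 5.
Eigenvectors: (1,-1) for λ=2, (-1,2) for λ=5.
From the initial condition, c_1 = 5, c_2 = 2.
p(ln 4) = (5)(4^2)(1) + (2)(4^5)(-1) = -1968.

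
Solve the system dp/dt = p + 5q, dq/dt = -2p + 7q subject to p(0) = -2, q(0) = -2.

p(t) = -4e^(4t)sin(t) - 2e^(4t)cos(t), q(t) = -2e^(4t)sin(t) - 2e^(4t)cos(t)

Coefficient matrix A = [[1, 5], [-2, 7]].
Characteristic polynomial det(A - λI) = λ^2 - 8λ + 17 = 0.
Eigenvalues λ = 4 ± i (complex conjugate pair).
For λ=4+i: an eigenvector is (1,1) - i(2,1) = (1 - 2i, 1 - i).
A real fundamental pair from Re and Im of e^((4+i)t)v: X_1 = e^(4t)(cos(t)·(1,1) + sin(t)·(2,1)), X_2 = e^(4t)(sin(t)·(1,1) - cos(t)·(2,1)).
General solution: K_1X_1 + K_2X_2.
Applying p(0)=-2, q(0)=-2 gives K_1=-2, K_2=0.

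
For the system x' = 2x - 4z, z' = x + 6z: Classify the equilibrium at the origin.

A = [[2,-4],[1,6]]; det(A-λI) = λ^2 - 8λ + 16.
repeated λ = 4 with a single eigenvector.

unstable improper node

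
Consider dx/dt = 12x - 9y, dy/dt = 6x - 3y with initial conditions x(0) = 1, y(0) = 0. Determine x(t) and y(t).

Coefficient matrix A = [[12, -9], [6, -3]].
Characteristic polynomial det(A - λI) = λ^2 - 9λ + 18 = 0.
Eigenvalues λ = 3, 6.
For λ=3: (A-λI) row 1 is [9, -9], so an eigenvector is (1, 1).
For λ=6: (A-λI) row 1 is [6, -9], so an eigenvector is (3, 2).
General solution: C_1e^(3t)(1,1) + C_2e^(6t)(3,2).
Applying x(0)=1, y(0)=0 gives C_1=-2, C_2=1.

x(t) = 3e^(6t) - 2e^(3t), y(t) = 2e^(6t) - 2e^(3t)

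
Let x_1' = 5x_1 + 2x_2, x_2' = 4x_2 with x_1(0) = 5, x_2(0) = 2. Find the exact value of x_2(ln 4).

512

A = [[5,2],[0,4]]; eigenvalues λ = 4, 5.
Eigenvectors: (-2,1) for λ=4, (-1,0) for λ=5.
From the initial condition, c_1 = 2, c_2 = -9.
x_2(ln 4) = (2)(4^4)(1) + (-9)(4^5)(0) = 512.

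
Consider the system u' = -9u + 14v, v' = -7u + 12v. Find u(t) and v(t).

u(t) = -2c_1e^(-2t) + c_2e^(5t), v(t) = -c_1e^(-2t) + c_2e^(5t)

Coefficient matrix A = [[-9, 14], [-7, 12]].
Characteristic polynomial det(A - λI) = λ^2 - 3λ - 10 = 0.
Eigenvalues λ = -2, 5.
For λ=-2: (A-λI) row 1 is [-7, 14], so an eigenvector is (-2, -1).
For λ=5: (A-λI) row 1 is [-14, 14], so an eigenvector is (1, 1).
General solution: c_1e^(-2t)(-2,-1) + c_2e^(5t)(1,1).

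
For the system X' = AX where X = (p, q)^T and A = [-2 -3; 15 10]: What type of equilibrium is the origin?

A = [[-2,-3],[15,10]]; det(A-λI) = λ^2 - 8λ + 25.
λ = 4 ± 3i: positive real part.

unstable spiral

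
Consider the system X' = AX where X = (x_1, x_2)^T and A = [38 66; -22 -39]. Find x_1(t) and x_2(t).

Coefficient matrix A = [[38, 66], [-22, -39]].
Characteristic polynomial det(A - λI) = λ^2 + λ - 30 = 0.
Eigenvalues λ = -6, 5.
For λ=-6: (A-λI) row 1 is [44, 66], so an eigenvector is (-3, 2).
For λ=5: (A-λI) row 1 is [33, 66], so an eigenvector is (2, -1).
General solution: c_1e^(-6t)(-3,2) + c_2e^(5t)(2,-1).

x_1(t) = -3c_1e^(-6t) + 2c_2e^(5t), x_2(t) = 2c_1e^(-6t) - c_2e^(5t)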